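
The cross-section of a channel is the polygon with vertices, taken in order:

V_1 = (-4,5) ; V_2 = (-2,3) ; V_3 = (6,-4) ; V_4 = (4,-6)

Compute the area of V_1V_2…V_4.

18

Apply the shoelace (surveyor's) formula: 2A = Σ (x_i·y_{i+1} − x_{i+1}·y_i), indices taken mod 4.
V_1→V_2: (-4)(3) − (-2)(5) = -2
V_2→V_3: (-2)(-4) − (6)(3) = -10
V_3→V_4: (6)(-6) − (4)(-4) = -20
V_4→V_1: (4)(5) − (-4)(-6) = -4
Σ = -36
Area = |Σ|/2 = 18.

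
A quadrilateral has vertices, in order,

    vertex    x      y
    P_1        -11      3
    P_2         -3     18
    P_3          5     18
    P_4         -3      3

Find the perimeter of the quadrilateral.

50

|P_1P_2| = √((8)² + (15)²) = √289 = 17
|P_2P_3| = √((8)² + (0)²) = √64 = 8
|P_3P_4| = √((-8)² + (-15)²) = √289 = 17
|P_4P_1| = √((-8)² + (0)²) = √64 = 8
Perimeter = 17 + 8 + 17 + 8 = 50.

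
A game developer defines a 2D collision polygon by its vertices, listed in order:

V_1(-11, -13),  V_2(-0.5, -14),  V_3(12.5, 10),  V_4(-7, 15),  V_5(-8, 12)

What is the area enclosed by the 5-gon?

423.5

V_1→V_2: (-11)(-14) − (-0.5)(-13) = 147.5
V_2→V_3: (-0.5)(10) − (12.5)(-14) = 170
V_3→V_4: (12.5)(15) − (-7)(10) = 257.5
V_4→V_5: (-7)(12) − (-8)(15) = 36
V_5→V_1: (-8)(-13) − (-11)(12) = 236
Σ = 847
Area = |Σ|/2 = 423.5.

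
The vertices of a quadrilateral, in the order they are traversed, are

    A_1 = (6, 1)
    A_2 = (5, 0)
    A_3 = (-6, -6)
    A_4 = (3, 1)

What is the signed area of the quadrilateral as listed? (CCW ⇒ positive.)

-13

Apply Gauss's area formula: 2A = Σ (x_i·y_{i+1} − x_{i+1}·y_i), indices taken mod 4.
A_1→A_2: (6)(0) − (5)(1) = -5
A_2→A_3: (5)(-6) − (-6)(0) = -30
A_3→A_4: (-6)(1) − (3)(-6) = 12
A_4→A_1: (3)(1) − (6)(1) = -3
Σ = -26
Signed area = Σ/2 = -13 (negative ⇒ clockwise traversal).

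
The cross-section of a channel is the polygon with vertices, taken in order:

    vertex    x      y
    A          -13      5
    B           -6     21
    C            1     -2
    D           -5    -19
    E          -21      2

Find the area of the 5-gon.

Apply the shoelace (surveyor's) formula: 2A = Σ (x_i·y_{i+1} − x_{i+1}·y_i), indices taken mod 5.
A→B: (-13)(21) − (-6)(5) = -243
B→C: (-6)(-2) − (1)(21) = -9
C→D: (1)(-19) − (-5)(-2) = -29
D→E: (-5)(2) − (-21)(-19) = -409
E→A: (-21)(5) − (-13)(2) = -79
Σ = -769
Area = |Σ|/2 = 384.5.

384.5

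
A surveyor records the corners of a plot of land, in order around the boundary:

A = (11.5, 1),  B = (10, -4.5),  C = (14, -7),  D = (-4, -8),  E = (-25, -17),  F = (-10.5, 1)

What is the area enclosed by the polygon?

Σ = (-61.75) + (-7) + (-140) + (-132) + (-203.5) + (-22) = -566.25
Area = |Σ|/2 = 283.125.

283.125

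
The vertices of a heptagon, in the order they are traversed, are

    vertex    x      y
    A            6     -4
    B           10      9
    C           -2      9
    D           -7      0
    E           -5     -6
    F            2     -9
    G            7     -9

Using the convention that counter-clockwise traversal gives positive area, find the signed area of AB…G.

217.5

Cross-terms: 94, 108, 63, 42, 57, 45, 26  ⇒  Σ = 435
Signed area = Σ/2 = 217.5 (positive ⇒ counter-clockwise traversal).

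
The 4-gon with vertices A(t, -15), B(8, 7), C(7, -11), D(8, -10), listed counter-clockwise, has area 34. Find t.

11

Write out the shoelace sum; only the two edges meeting at A involve t:
2·Area = [(8·(-15) − t·(-10)) + (t·7 − 8·(-15))] + -119
       = 17·t + -119 = 68
⇒ t = 11.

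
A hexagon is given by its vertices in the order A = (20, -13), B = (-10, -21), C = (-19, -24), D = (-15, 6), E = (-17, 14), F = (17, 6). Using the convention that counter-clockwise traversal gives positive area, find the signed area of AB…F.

A→B: (20)(-21) − (-10)(-13) = -550
B→C: (-10)(-24) − (-19)(-21) = -159
C→D: (-19)(6) − (-15)(-24) = -474
D→E: (-15)(14) − (-17)(6) = -108
E→F: (-17)(6) − (17)(14) = -340
F→A: (17)(-13) − (20)(6) = -341
Σ = -1972
Signed area = Σ/2 = -986 (negative ⇒ clockwise traversal).

-986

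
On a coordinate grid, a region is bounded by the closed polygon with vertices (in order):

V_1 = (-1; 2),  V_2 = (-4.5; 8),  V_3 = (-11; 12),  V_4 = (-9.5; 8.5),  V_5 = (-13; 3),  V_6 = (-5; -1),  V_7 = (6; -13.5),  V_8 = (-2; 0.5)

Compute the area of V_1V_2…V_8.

Apply the shoelace formula: 2A = Σ (x_i·y_{i+1} − x_{i+1}·y_i), indices taken mod 8.
V_1→V_2: (-1)(8) − (-4.5)(2) = 1
V_2→V_3: (-4.5)(12) − (-11)(8) = 34
V_3→V_4: (-11)(8.5) − (-9.5)(12) = 20.5
V_4→V_5: (-9.5)(3) − (-13)(8.5) = 82
V_5→V_6: (-13)(-1) − (-5)(3) = 28
V_6→V_7: (-5)(-13.5) − (6)(-1) = 73.5
V_7→V_8: (6)(0.5) − (-2)(-13.5) = -24
V_8→V_1: (-2)(2) − (-1)(0.5) = -3.5
Σ = 211.5
Area = |Σ|/2 = 105.75.

105.75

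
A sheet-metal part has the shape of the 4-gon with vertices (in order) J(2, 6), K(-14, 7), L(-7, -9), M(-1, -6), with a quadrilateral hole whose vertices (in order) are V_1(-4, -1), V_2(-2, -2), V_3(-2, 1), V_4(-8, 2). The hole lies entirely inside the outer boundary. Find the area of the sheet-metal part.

Outer boundary:
Apply Gauss's area formula: 2A = Σ (x_i·y_{i+1} − x_{i+1}·y_i), indices taken mod 4.
Σ = (98) + (175) + (33) + (6) = 312
Area = |Σ|/2 = 156.
Hole:
Σ = (6) + (-6) + (4) + (16) = 20
Area = |Σ|/2 = 10.
Net area = 156 − 10 = 146.

146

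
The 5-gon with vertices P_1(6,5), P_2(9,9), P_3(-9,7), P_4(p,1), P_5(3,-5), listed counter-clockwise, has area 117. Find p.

-4

Write out the shoelace sum; only the two edges meeting at P_4 involve p:
2·Area = [((-9)·1 − p·7) + (p·(-5) − 3·1)] + 198
       = -12·p + 186 = 234
⇒ p = -4.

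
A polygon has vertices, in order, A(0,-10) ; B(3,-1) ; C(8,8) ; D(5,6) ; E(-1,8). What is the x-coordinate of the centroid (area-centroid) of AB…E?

Apply the surveyor's formula. First the cross-terms c_i = x_i·y_{i+1} − x_{i+1}·y_i:
  30, 32, 8, 46, 10  ⇒  2A = 126, A = 63.
Then Σ (x_i + x_{i+1})·c_i = 720, so x̄ = 720 / (6·63) = 40/21.

40/21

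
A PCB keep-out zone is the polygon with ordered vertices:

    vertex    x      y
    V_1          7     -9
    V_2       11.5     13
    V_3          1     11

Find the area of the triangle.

111

Cross-terms: 194.5, 113.5, -86  ⇒  Σ = 222
Area = |Σ|/2 = 111.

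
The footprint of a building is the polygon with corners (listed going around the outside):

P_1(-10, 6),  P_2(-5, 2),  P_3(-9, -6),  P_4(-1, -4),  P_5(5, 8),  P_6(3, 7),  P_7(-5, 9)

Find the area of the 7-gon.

116.5

Apply the surveyor's formula: 2A = Σ (x_i·y_{i+1} − x_{i+1}·y_i), indices taken mod 7.
P_1→P_2: (-10)(2) − (-5)(6) = 10
P_2→P_3: (-5)(-6) − (-9)(2) = 48
P_3→P_4: (-9)(-4) − (-1)(-6) = 30
P_4→P_5: (-1)(8) − (5)(-4) = 12
P_5→P_6: (5)(7) − (3)(8) = 11
P_6→P_7: (3)(9) − (-5)(7) = 62
P_7→P_1: (-5)(6) − (-10)(9) = 60
Σ = 233
Area = |Σ|/2 = 116.5.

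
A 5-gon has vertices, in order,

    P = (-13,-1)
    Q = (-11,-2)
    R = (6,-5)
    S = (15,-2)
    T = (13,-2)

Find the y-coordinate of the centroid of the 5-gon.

Apply the shoelace (surveyor's) formula. First the cross-terms c_i = x_i·y_{i+1} − x_{i+1}·y_i:
  15, 67, 63, -4, -39  ⇒  2A = 102, A = 51.
Then Σ (y_i + y_{i+1})·c_i = -822, so ȳ = -822 / (6·51) = -137/51.

-137/51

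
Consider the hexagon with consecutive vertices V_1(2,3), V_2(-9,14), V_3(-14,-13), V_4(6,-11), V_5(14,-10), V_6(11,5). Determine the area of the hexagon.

Σ = (55) + (313) + (232) + (94) + (180) + (23) = 897
Area = |Σ|/2 = 448.5.

448.5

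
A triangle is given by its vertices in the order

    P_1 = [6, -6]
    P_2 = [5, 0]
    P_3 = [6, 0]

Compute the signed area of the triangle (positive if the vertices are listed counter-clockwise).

Σ = (30) + (0) + (-36) = -6
Signed area = Σ/2 = -3 (negative ⇒ clockwise traversal).

-3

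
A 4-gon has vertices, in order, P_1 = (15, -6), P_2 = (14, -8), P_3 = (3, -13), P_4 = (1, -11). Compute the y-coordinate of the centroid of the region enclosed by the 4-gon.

-533/55

Apply Gauss's area formula. First the cross-terms c_i = x_i·y_{i+1} − x_{i+1}·y_i:
  -36, -158, -20, 159  ⇒  2A = -55, A = -27.5.
Then Σ (y_i + y_{i+1})·c_i = 1599, so ȳ = 1599 / (6·(-27.5)) = -533/55.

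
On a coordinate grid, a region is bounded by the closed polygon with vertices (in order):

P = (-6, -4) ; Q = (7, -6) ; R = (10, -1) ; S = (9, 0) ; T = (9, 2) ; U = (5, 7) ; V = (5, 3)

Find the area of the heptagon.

87.5

Cross-terms: 64, 53, 9, 18, 53, -20, -2  ⇒  Σ = 175
Area = |Σ|/2 = 87.5.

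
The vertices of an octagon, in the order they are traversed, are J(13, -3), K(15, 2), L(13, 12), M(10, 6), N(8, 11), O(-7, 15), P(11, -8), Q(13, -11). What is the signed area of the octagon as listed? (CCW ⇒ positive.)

210

J→K: (13)(2) − (15)(-3) = 71
K→L: (15)(12) − (13)(2) = 154
L→M: (13)(6) − (10)(12) = -42
M→N: (10)(11) − (8)(6) = 62
N→O: (8)(15) − (-7)(11) = 197
O→P: (-7)(-8) − (11)(15) = -109
P→Q: (11)(-11) − (13)(-8) = -17
Q→J: (13)(-3) − (13)(-11) = 104
Σ = 420
Signed area = Σ/2 = 210 (positive ⇒ counter-clockwise traversal).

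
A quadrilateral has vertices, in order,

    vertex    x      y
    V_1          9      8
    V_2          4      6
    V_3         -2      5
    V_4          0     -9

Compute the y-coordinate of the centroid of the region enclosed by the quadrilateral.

Apply Gauss's area formula. First the cross-terms c_i = x_i·y_{i+1} − x_{i+1}·y_i:
  22, 32, 18, 81  ⇒  2A = 153, A = 76.5.
Then Σ (y_i + y_{i+1})·c_i = 507, so ȳ = 507 / (6·76.5) = 169/153.

169/153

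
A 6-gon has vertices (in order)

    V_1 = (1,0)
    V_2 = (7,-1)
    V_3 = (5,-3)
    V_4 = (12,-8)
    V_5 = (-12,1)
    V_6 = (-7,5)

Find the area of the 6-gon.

81.5

Σ = (-1) + (-16) + (-4) + (-84) + (-53) + (-5) = -163
Area = |Σ|/2 = 81.5.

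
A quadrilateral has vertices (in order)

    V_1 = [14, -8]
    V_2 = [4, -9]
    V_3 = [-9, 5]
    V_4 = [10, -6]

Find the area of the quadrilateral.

Cross-terms: -94, -61, 4, 4  ⇒  Σ = -147
Area = |Σ|/2 = 73.5.

73.5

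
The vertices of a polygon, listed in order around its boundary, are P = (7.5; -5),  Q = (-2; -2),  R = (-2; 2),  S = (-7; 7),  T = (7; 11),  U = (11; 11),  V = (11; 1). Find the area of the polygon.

Apply the surveyor's formula: 2A = Σ (x_i·y_{i+1} − x_{i+1}·y_i), indices taken mod 7.
P→Q: (7.5)(-2) − (-2)(-5) = -25
Q→R: (-2)(2) − (-2)(-2) = -8
R→S: (-2)(7) − (-7)(2) = 0
S→T: (-7)(11) − (7)(7) = -126
T→U: (7)(11) − (11)(11) = -44
U→V: (11)(1) − (11)(11) = -110
V→P: (11)(-5) − (7.5)(1) = -62.5
Σ = -375.5
Area = |Σ|/2 = 187.75.

187.75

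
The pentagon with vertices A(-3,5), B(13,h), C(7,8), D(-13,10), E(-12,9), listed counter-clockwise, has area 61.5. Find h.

6

The doubled signed area Σ (x_i y_{i+1} − x_{i+1} y_i) is linear in h.
With h=0 it equals 183; the coefficient of h is -10 (from the two edges through B).
So -10·h + 183 = 2·61.5 = 123 ⇒ h = 6.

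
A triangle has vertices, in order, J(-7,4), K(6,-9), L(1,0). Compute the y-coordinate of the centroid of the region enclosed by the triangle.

Apply the surveyor's formula. First the cross-terms c_i = x_i·y_{i+1} − x_{i+1}·y_i:
  39, 9, 4  ⇒  2A = 52, A = 26.
Then Σ (y_i + y_{i+1})·c_i = -260, so ȳ = -260 / (6·26) = -5/3.

-5/3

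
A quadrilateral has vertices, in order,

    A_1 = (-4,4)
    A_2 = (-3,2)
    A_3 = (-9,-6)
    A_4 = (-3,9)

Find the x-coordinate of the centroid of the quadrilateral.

-16/3

Apply the surveyor's formula. First the cross-terms c_i = x_i·y_{i+1} − x_{i+1}·y_i:
  4, 36, -99, 24  ⇒  2A = -35, A = -17.5.
Then Σ (x_i + x_{i+1})·c_i = 560, so x̄ = 560 / (6·(-17.5)) = -16/3.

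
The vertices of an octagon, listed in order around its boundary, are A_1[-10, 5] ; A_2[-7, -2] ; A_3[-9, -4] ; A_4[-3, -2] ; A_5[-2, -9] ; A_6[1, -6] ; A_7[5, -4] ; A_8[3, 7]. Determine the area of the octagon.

Σ = (55) + (10) + (6) + (23) + (21) + (26) + (47) + (85) = 273
Area = |Σ|/2 = 136.5.

136.5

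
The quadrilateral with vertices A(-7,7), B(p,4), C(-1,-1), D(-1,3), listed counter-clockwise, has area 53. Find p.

-15

Write out the shoelace sum; only the two edges meeting at B involve p:
2·Area = [((-7)·4 − p·7) + (p·(-1) − (-1)·4)] + 10
       = -8·p + -14 = 106
⇒ p = -15.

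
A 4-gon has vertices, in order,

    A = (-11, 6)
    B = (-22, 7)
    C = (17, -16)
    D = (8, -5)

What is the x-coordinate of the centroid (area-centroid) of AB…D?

Apply the surveyor's formula. First the cross-terms c_i = x_i·y_{i+1} − x_{i+1}·y_i:
  55, 233, 43, -7  ⇒  2A = 324, A = 162.
Then Σ (x_i + x_{i+1})·c_i = -1884, so x̄ = -1884 / (6·162) = -157/81.

-157/81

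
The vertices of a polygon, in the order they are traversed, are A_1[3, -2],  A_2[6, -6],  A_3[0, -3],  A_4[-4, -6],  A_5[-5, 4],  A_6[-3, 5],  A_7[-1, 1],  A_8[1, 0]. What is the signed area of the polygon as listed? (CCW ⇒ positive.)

Apply the shoelace (surveyor's) formula: 2A = Σ (x_i·y_{i+1} − x_{i+1}·y_i), indices taken mod 8.
Σ = (-6) + (-18) + (-12) + (-46) + (-13) + (2) + (-1) + (-2) = -96
Signed area = Σ/2 = -48 (negative ⇒ clockwise traversal).

-48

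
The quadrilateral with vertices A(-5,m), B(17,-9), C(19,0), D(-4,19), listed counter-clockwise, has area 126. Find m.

Write out the shoelace sum; only the two edges meeting at A involve m:
2·Area = [((-4)·m − (-5)·19) + ((-5)·(-9) − 17·m)] + 532
       = -21·m + 672 = 252
⇒ m = 20.

20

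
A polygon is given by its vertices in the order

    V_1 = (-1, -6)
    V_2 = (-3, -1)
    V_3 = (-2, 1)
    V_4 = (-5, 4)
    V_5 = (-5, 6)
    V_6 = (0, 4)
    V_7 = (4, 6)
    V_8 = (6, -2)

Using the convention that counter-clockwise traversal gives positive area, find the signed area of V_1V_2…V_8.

-76.5

Apply the surveyor's formula: 2A = Σ (x_i·y_{i+1} − x_{i+1}·y_i), indices taken mod 8.
V_1→V_2: (-1)(-1) − (-3)(-6) = -17
V_2→V_3: (-3)(1) − (-2)(-1) = -5
V_3→V_4: (-2)(4) − (-5)(1) = -3
V_4→V_5: (-5)(6) − (-5)(4) = -10
V_5→V_6: (-5)(4) − (0)(6) = -20
V_6→V_7: (0)(6) − (4)(4) = -16
V_7→V_8: (4)(-2) − (6)(6) = -44
V_8→V_1: (6)(-6) − (-1)(-2) = -38
Σ = -153
Signed area = Σ/2 = -76.5 (negative ⇒ clockwise traversal).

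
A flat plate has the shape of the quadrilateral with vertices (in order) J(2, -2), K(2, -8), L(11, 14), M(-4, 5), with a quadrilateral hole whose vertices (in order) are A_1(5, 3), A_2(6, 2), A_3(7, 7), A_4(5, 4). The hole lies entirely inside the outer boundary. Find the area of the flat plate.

102.5

Outer boundary:
Apply the surveyor's formula: 2A = Σ (x_i·y_{i+1} − x_{i+1}·y_i), indices taken mod 4.
J→K: (2)(-8) − (2)(-2) = -12
K→L: (2)(14) − (11)(-8) = 116
L→M: (11)(5) − (-4)(14) = 111
M→J: (-4)(-2) − (2)(5) = -2
Σ = 213
Area = |Σ|/2 = 106.5.
Hole:
Apply Gauss's area formula: 2A = Σ (x_i·y_{i+1} − x_{i+1}·y_i), indices taken mod 4.
A_1→A_2: (5)(2) − (6)(3) = -8
A_2→A_3: (6)(7) − (7)(2) = 28
A_3→A_4: (7)(4) − (5)(7) = -7
A_4→A_1: (5)(3) − (5)(4) = -5
Σ = 8
Area = |Σ|/2 = 4.
Net area = 106.5 − 4 = 102.5.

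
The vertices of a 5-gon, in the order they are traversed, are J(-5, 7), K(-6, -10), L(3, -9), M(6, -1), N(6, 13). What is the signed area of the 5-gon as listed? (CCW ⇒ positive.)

209

Σ = (92) + (84) + (51) + (84) + (107) = 418
Signed area = Σ/2 = 209 (positive ⇒ counter-clockwise traversal).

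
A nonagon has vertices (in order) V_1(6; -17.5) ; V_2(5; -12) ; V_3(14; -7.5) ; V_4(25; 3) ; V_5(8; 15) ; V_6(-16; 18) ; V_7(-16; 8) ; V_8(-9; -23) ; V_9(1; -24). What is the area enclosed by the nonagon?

Apply the surveyor's formula: 2A = Σ (x_i·y_{i+1} − x_{i+1}·y_i), indices taken mod 9.
Cross-terms: 15.5, 130.5, 229.5, 351, 384, 160, 440, 239, 126.5  ⇒  Σ = 2076
Area = |Σ|/2 = 1038.

1038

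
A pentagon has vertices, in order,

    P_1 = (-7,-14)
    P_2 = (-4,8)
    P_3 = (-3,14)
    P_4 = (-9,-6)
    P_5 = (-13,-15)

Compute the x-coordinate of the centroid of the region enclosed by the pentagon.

Apply the surveyor's formula. First the cross-terms c_i = x_i·y_{i+1} − x_{i+1}·y_i:
  -112, -32, 144, 57, 77  ⇒  2A = 134, A = 67.
Then Σ (x_i + x_{i+1})·c_i = -3066, so x̄ = -3066 / (6·67) = -511/67.

-511/67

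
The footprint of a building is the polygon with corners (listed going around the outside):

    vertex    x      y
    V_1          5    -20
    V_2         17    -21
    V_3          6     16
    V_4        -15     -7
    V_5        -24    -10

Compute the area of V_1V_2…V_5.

Apply the shoelace formula: 2A = Σ (x_i·y_{i+1} − x_{i+1}·y_i), indices taken mod 5.
Cross-terms: 235, 398, 198, -18, 530  ⇒  Σ = 1343
Area = |Σ|/2 = 671.5.

671.5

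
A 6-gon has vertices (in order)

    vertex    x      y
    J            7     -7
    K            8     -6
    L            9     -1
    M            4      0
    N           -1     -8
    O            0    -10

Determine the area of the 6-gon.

Σ = (14) + (46) + (4) + (-32) + (10) + (70) = 112
Area = |Σ|/2 = 56.

56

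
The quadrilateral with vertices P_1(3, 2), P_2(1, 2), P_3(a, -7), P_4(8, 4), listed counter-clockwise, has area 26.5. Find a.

-2

The doubled signed area Σ (x_i y_{i+1} − x_{i+1} y_i) is linear in a.
With a=0 it equals 57; the coefficient of a is 2 (from the two edges through P_3).
So 2·a + 57 = 2·26.5 = 53 ⇒ a = -2.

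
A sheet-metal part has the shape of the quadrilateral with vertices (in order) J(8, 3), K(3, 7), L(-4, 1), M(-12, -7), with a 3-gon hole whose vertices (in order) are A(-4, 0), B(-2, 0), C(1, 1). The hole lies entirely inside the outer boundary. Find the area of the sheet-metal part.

Outer boundary:
Apply Gauss's area formula: 2A = Σ (x_i·y_{i+1} − x_{i+1}·y_i), indices taken mod 4.
J→K: (8)(7) − (3)(3) = 47
K→L: (3)(1) − (-4)(7) = 31
L→M: (-4)(-7) − (-12)(1) = 40
M→J: (-12)(3) − (8)(-7) = 20
Σ = 138
Area = |Σ|/2 = 69.
Hole:
Apply Gauss's area formula: 2A = Σ (x_i·y_{i+1} − x_{i+1}·y_i), indices taken mod 3.
Σ = (0) + (-2) + (4) = 2
Area = |Σ|/2 = 1.
Net area = 69 − 1 = 68.

68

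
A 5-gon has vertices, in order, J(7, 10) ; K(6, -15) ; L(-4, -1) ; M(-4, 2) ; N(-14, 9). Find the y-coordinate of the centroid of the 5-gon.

346/227

Apply the shoelace formula. First the cross-terms c_i = x_i·y_{i+1} − x_{i+1}·y_i:
  -165, -66, -12, -8, -203  ⇒  2A = -454, A = -227.
Then Σ (y_i + y_{i+1})·c_i = -2076, so ȳ = -2076 / (6·(-227)) = 346/227.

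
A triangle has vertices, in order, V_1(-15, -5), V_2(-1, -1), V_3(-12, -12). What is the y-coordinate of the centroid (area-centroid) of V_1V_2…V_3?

Apply the shoelace (surveyor's) formula. First the cross-terms c_i = x_i·y_{i+1} − x_{i+1}·y_i:
  10, 0, -120  ⇒  2A = -110, A = -55.
Then Σ (y_i + y_{i+1})·c_i = 1980, so ȳ = 1980 / (6·(-55)) = -6.

-6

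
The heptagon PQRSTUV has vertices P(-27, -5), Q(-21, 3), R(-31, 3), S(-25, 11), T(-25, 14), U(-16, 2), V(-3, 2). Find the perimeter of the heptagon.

|PQ| = √((6)² + (8)²) = √100 = 10
|QR| = √((-10)² + (0)²) = √100 = 10
|RS| = √((6)² + (8)²) = √100 = 10
|ST| = √((0)² + (3)²) = √9 = 3
|TU| = √((9)² + (-12)²) = √225 = 15
|UV| = √((13)² + (0)²) = √169 = 13
|VP| = √((-24)² + (-7)²) = √625 = 25
Perimeter = 10 + 10 + 10 + 3 + 15 + 13 + 25 = 86.

86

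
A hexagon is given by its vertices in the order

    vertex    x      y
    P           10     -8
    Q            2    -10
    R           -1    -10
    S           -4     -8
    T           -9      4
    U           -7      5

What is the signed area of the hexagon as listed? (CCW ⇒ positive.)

Cross-terms: -84, -30, -32, -88, -17, 6  ⇒  Σ = -245
Signed area = Σ/2 = -122.5 (negative ⇒ clockwise traversal).

-122.5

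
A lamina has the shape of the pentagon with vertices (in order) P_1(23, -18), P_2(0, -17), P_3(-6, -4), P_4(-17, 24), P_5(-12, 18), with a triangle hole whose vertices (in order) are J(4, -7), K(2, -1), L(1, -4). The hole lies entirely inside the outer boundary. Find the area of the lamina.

454.5

Outer boundary:
Cross-terms: -391, -102, -212, -18, -198  ⇒  Σ = -921
Area = |Σ|/2 = 460.5.
Hole:
Apply the shoelace (surveyor's) formula: 2A = Σ (x_i·y_{i+1} − x_{i+1}·y_i), indices taken mod 3.
J→K: (4)(-1) − (2)(-7) = 10
K→L: (2)(-4) − (1)(-1) = -7
L→J: (1)(-7) − (4)(-4) = 9
Σ = 12
Area = |Σ|/2 = 6.
Net area = 460.5 − 6 = 454.5.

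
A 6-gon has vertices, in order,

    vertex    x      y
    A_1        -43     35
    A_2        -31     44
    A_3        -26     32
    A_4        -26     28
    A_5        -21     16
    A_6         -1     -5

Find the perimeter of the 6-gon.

|A_1A_2| = √((12)² + (9)²) = √225 = 15
|A_2A_3| = √((5)² + (-12)²) = √169 = 13
|A_3A_4| = √((0)² + (-4)²) = √16 = 4
|A_4A_5| = √((5)² + (-12)²) = √169 = 13
|A_5A_6| = √((20)² + (-21)²) = √841 = 29
|A_6A_1| = √((-42)² + (40)²) = √3364 = 58
Perimeter = 15 + 13 + 4 + 13 + 29 + 58 = 132.

132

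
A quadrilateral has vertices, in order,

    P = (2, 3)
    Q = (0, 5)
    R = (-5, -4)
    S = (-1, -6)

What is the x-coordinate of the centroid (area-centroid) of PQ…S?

Apply the shoelace formula. First the cross-terms c_i = x_i·y_{i+1} − x_{i+1}·y_i:
  10, 25, 26, 9  ⇒  2A = 70, A = 35.
Then Σ (x_i + x_{i+1})·c_i = -252, so x̄ = -252 / (6·35) = -1.2.

-1.2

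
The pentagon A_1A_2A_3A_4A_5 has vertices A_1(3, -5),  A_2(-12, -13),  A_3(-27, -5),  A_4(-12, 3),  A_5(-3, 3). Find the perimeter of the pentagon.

70

|A_1A_2| = √((-15)² + (-8)²) = √289 = 17
|A_2A_3| = √((-15)² + (8)²) = √289 = 17
|A_3A_4| = √((15)² + (8)²) = √289 = 17
|A_4A_5| = √((9)² + (0)²) = √81 = 9
|A_5A_1| = √((6)² + (-8)²) = √100 = 10
Perimeter = 17 + 17 + 17 + 9 + 10 = 70.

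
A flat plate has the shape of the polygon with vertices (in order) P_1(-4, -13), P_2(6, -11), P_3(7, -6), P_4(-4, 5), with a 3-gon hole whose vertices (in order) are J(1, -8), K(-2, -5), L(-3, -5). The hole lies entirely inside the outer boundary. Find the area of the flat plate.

121.5

Outer boundary:
Apply Gauss's area formula: 2A = Σ (x_i·y_{i+1} − x_{i+1}·y_i), indices taken mod 4.
Cross-terms: 122, 41, 11, 72  ⇒  Σ = 246
Area = |Σ|/2 = 123.
Hole:
Σ = (-21) + (-5) + (29) = 3
Area = |Σ|/2 = 1.5.
Net area = 123 − 1.5 = 121.5.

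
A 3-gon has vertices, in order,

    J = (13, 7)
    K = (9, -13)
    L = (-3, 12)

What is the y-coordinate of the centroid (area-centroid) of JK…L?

2

Apply Gauss's area formula. First the cross-terms c_i = x_i·y_{i+1} − x_{i+1}·y_i:
  -232, 69, -177  ⇒  2A = -340, A = -170.
Then Σ (y_i + y_{i+1})·c_i = -2040, so ȳ = -2040 / (6·(-170)) = 2.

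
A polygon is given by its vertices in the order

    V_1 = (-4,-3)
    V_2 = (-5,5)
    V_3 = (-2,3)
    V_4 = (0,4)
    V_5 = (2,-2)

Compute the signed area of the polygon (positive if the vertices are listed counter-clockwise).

-35

Σ = (-35) + (-5) + (-8) + (-8) + (-14) = -70
Signed area = Σ/2 = -35 (negative ⇒ clockwise traversal).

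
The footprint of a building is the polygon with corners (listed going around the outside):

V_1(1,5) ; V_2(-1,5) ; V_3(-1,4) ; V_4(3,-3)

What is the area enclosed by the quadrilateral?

Σ = (10) + (1) + (-9) + (18) = 20
Area = |Σ|/2 = 10.

10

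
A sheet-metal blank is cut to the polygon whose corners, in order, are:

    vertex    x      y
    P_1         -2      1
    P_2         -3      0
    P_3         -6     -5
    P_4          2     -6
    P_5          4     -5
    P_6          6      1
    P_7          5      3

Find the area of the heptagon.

68

P_1→P_2: (-2)(0) − (-3)(1) = 3
P_2→P_3: (-3)(-5) − (-6)(0) = 15
P_3→P_4: (-6)(-6) − (2)(-5) = 46
P_4→P_5: (2)(-5) − (4)(-6) = 14
P_5→P_6: (4)(1) − (6)(-5) = 34
P_6→P_7: (6)(3) − (5)(1) = 13
P_7→P_1: (5)(1) − (-2)(3) = 11
Σ = 136
Area = |Σ|/2 = 68.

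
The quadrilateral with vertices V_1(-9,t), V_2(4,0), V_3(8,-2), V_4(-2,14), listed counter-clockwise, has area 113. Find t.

0

Write out the shoelace sum; only the two edges meeting at V_1 involve t:
2·Area = [((-2)·t − (-9)·14) + ((-9)·0 − 4·t)] + 100
       = -6·t + 226 = 226
⇒ t = 0.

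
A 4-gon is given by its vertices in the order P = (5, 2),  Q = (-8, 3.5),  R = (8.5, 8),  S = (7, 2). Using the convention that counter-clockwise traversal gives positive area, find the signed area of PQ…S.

-47.625

Σ = (33.5) + (-93.75) + (-39) + (4) = -95.25
Signed area = Σ/2 = -47.625 (negative ⇒ clockwise traversal).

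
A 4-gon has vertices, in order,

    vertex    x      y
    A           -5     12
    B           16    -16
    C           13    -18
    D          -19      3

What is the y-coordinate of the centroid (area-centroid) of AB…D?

-251/118

Apply the shoelace (surveyor's) formula. First the cross-terms c_i = x_i·y_{i+1} − x_{i+1}·y_i:
  -112, -80, -303, -213  ⇒  2A = -708, A = -354.
Then Σ (y_i + y_{i+1})·c_i = 4518, so ȳ = 4518 / (6·(-354)) = -251/118.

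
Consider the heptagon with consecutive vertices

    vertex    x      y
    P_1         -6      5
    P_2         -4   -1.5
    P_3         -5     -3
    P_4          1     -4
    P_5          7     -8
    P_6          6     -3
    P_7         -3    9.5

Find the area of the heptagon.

96.75

Apply the shoelace formula: 2A = Σ (x_i·y_{i+1} − x_{i+1}·y_i), indices taken mod 7.
Σ = (29) + (4.5) + (23) + (20) + (27) + (48) + (42) = 193.5
Area = |Σ|/2 = 96.75.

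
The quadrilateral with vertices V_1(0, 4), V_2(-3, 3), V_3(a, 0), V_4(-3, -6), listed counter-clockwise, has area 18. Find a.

Write out the shoelace sum; only the two edges meeting at V_3 involve a:
2·Area = [((-3)·0 − a·3) + (a·(-6) − (-3)·0)] + 0
       = -9·a + 0 = 36
⇒ a = -4.

-4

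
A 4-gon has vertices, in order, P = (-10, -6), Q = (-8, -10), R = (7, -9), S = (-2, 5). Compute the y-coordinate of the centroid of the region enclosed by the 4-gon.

Apply the surveyor's formula. First the cross-terms c_i = x_i·y_{i+1} − x_{i+1}·y_i:
  52, 142, 17, 62  ⇒  2A = 273, A = 136.5.
Then Σ (y_i + y_{i+1})·c_i = -3660, so ȳ = -3660 / (6·136.5) = -1220/273.

-1220/273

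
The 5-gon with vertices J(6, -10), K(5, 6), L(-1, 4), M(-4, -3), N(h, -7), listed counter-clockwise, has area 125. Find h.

Write out the shoelace sum; only the two edges meeting at N involve h:
2·Area = [((-4)·(-7) − h·(-3)) + (h·(-10) − 6·(-7))] + 131
       = -7·h + 201 = 250
⇒ h = -7.

-7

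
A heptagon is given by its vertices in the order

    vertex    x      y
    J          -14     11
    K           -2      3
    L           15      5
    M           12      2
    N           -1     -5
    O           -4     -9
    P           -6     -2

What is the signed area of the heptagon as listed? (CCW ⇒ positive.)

-157

Cross-terms: -20, -55, -30, -58, -11, -46, -94  ⇒  Σ = -314
Signed area = Σ/2 = -157 (negative ⇒ clockwise traversal).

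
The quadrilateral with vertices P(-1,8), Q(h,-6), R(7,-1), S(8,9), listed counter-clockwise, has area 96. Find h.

The doubled signed area Σ (x_i y_{i+1} − x_{i+1} y_i) is linear in h.
With h=0 it equals 192; the coefficient of h is -9 (from the two edges through Q).
So -9·h + 192 = 2·96 = 192 ⇒ h = 0.

0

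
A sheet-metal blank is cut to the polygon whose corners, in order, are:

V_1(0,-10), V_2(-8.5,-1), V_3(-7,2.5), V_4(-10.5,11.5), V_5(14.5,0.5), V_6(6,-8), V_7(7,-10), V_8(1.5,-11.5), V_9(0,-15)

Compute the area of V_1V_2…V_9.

275.25

Apply the shoelace formula: 2A = Σ (x_i·y_{i+1} − x_{i+1}·y_i), indices taken mod 9.
Σ = (-85) + (-28.25) + (-54.25) + (-172) + (-119) + (-4) + (-65.5) + (-22.5) + (0) = -550.5
Area = |Σ|/2 = 275.25.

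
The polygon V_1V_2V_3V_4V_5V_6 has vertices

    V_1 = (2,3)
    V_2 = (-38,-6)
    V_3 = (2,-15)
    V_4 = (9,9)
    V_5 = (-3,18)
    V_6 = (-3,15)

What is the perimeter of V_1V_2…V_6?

138

|V_1V_2| = √((-40)² + (-9)²) = √1681 = 41
|V_2V_3| = √((40)² + (-9)²) = √1681 = 41
|V_3V_4| = √((7)² + (24)²) = √625 = 25
|V_4V_5| = √((-12)² + (9)²) = √225 = 15
|V_5V_6| = √((0)² + (-3)²) = √9 = 3
|V_6V_1| = √((5)² + (-12)²) = √169 = 13
Perimeter = 41 + 41 + 25 + 15 + 3 + 13 = 138.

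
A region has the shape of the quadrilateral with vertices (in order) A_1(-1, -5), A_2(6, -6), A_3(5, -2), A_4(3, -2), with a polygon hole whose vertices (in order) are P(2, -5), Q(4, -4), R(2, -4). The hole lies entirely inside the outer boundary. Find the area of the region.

Outer boundary:
Apply Gauss's area formula: 2A = Σ (x_i·y_{i+1} − x_{i+1}·y_i), indices taken mod 4.
Σ = (36) + (18) + (-4) + (-17) = 33
Area = |Σ|/2 = 16.5.
Hole:
Cross-terms: 12, -8, -2  ⇒  Σ = 2
Area = |Σ|/2 = 1.
Net area = 16.5 − 1 = 15.5.

15.5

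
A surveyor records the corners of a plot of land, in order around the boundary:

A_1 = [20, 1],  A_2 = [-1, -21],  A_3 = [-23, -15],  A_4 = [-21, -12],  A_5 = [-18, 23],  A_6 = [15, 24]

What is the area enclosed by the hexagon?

Apply the surveyor's formula: 2A = Σ (x_i·y_{i+1} − x_{i+1}·y_i), indices taken mod 6.
Σ = (-419) + (-468) + (-39) + (-699) + (-777) + (-465) = -2867
Area = |Σ|/2 = 1433.5.

1433.5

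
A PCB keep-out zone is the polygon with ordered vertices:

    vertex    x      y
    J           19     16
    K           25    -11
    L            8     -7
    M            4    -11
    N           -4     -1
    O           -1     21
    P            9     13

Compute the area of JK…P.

597

Apply the shoelace formula: 2A = Σ (x_i·y_{i+1} − x_{i+1}·y_i), indices taken mod 7.
Σ = (-609) + (-87) + (-60) + (-48) + (-85) + (-202) + (-103) = -1194
Area = |Σ|/2 = 597.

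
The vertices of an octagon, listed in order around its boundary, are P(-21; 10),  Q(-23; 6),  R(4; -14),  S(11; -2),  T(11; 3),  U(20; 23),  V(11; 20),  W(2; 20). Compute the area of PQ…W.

781.5

Apply Gauss's area formula: 2A = Σ (x_i·y_{i+1} − x_{i+1}·y_i), indices taken mod 8.
P→Q: (-21)(6) − (-23)(10) = 104
Q→R: (-23)(-14) − (4)(6) = 298
R→S: (4)(-2) − (11)(-14) = 146
S→T: (11)(3) − (11)(-2) = 55
T→U: (11)(23) − (20)(3) = 193
U→V: (20)(20) − (11)(23) = 147
V→W: (11)(20) − (2)(20) = 180
W→P: (2)(10) − (-21)(20) = 440
Σ = 1563
Area = |Σ|/2 = 781.5.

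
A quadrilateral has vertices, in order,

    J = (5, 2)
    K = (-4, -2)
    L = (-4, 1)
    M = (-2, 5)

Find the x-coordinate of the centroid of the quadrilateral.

-115/183

Apply the shoelace (surveyor's) formula. First the cross-terms c_i = x_i·y_{i+1} − x_{i+1}·y_i:
  -2, -12, -18, -29  ⇒  2A = -61, A = -30.5.
Then Σ (x_i + x_{i+1})·c_i = 115, so x̄ = 115 / (6·(-30.5)) = -115/183.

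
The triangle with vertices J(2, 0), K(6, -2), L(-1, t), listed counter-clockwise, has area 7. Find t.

The doubled signed area Σ (x_i y_{i+1} − x_{i+1} y_i) is linear in t.
With t=0 it equals -6; the coefficient of t is 4 (from the two edges through L).
So 4·t + -6 = 2·7 = 14 ⇒ t = 5.

5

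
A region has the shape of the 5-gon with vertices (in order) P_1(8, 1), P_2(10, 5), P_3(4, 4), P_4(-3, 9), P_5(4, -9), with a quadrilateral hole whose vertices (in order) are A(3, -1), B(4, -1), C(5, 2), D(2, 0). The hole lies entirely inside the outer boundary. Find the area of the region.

Outer boundary:
Σ = (30) + (20) + (48) + (-9) + (76) = 165
Area = |Σ|/2 = 82.5.
Hole:
A→B: (3)(-1) − (4)(-1) = 1
B→C: (4)(2) − (5)(-1) = 13
C→D: (5)(0) − (2)(2) = -4
D→A: (2)(-1) − (3)(0) = -2
Σ = 8
Area = |Σ|/2 = 4.
Net area = 82.5 − 4 = 78.5.

78.5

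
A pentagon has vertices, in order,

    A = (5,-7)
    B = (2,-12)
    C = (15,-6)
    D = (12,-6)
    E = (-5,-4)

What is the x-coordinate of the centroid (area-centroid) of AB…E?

1502/243

Apply the surveyor's formula. First the cross-terms c_i = x_i·y_{i+1} − x_{i+1}·y_i:
  -46, 168, -18, -78, 55  ⇒  2A = 81, A = 40.5.
Then Σ (x_i + x_{i+1})·c_i = 1502, so x̄ = 1502 / (6·40.5) = 1502/243.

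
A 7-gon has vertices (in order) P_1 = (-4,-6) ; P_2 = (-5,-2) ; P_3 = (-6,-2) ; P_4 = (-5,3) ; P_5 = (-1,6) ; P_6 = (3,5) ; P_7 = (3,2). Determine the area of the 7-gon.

Cross-terms: -22, -2, -28, -27, -23, -9, -10  ⇒  Σ = -121
Area = |Σ|/2 = 60.5.

60.5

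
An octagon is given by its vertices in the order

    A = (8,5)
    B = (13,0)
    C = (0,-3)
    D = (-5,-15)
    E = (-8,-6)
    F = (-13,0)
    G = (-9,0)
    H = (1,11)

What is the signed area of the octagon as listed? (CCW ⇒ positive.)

Cross-terms: -65, -39, -15, -90, -78, 0, -99, -83  ⇒  Σ = -469
Signed area = Σ/2 = -234.5 (negative ⇒ clockwise traversal).

-234.5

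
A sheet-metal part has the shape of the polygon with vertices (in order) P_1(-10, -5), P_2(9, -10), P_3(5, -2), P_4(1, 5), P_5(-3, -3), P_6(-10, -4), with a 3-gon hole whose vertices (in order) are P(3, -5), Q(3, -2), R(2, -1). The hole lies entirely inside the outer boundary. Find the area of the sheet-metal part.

102.5

Outer boundary:
Apply the surveyor's formula: 2A = Σ (x_i·y_{i+1} − x_{i+1}·y_i), indices taken mod 6.
Cross-terms: 145, 32, 27, 12, -18, 10  ⇒  Σ = 208
Area = |Σ|/2 = 104.
Hole:
P→Q: (3)(-2) − (3)(-5) = 9
Q→R: (3)(-1) − (2)(-2) = 1
R→P: (2)(-5) − (3)(-1) = -7
Σ = 3
Area = |Σ|/2 = 1.5.
Net area = 104 − 1.5 = 102.5.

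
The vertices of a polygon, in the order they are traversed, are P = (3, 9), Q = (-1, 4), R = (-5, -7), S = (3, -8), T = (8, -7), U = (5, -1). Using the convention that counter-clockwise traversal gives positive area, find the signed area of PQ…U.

113.5

P→Q: (3)(4) − (-1)(9) = 21
Q→R: (-1)(-7) − (-5)(4) = 27
R→S: (-5)(-8) − (3)(-7) = 61
S→T: (3)(-7) − (8)(-8) = 43
T→U: (8)(-1) − (5)(-7) = 27
U→P: (5)(9) − (3)(-1) = 48
Σ = 227
Signed area = Σ/2 = 113.5 (positive ⇒ counter-clockwise traversal).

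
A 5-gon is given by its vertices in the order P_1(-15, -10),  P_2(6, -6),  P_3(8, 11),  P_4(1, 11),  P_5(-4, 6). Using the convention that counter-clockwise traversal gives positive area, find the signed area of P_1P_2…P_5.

260.5

Cross-terms: 150, 114, 77, 50, 130  ⇒  Σ = 521
Signed area = Σ/2 = 260.5 (positive ⇒ counter-clockwise traversal).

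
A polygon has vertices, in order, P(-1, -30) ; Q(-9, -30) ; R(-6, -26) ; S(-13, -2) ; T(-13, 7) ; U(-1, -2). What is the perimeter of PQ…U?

90

|PQ| = √((-8)² + (0)²) = √64 = 8
|QR| = √((3)² + (4)²) = √25 = 5
|RS| = √((-7)² + (24)²) = √625 = 25
|ST| = √((0)² + (9)²) = √81 = 9
|TU| = √((12)² + (-9)²) = √225 = 15
|UP| = √((0)² + (-28)²) = √784 = 28
Perimeter = 8 + 5 + 25 + 9 + 15 + 28 = 90.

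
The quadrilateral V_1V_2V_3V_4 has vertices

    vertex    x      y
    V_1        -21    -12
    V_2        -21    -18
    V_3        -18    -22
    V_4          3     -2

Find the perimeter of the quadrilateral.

66

|V_1V_2| = √((0)² + (-6)²) = √36 = 6
|V_2V_3| = √((3)² + (-4)²) = √25 = 5
|V_3V_4| = √((21)² + (20)²) = √841 = 29
|V_4V_1| = √((-24)² + (-10)²) = √676 = 26
Perimeter = 6 + 5 + 29 + 26 = 66.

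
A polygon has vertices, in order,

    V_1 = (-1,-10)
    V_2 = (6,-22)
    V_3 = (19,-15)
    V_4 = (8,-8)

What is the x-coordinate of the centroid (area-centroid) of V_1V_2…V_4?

Apply the shoelace formula. First the cross-terms c_i = x_i·y_{i+1} − x_{i+1}·y_i:
  82, 328, -32, -88  ⇒  2A = 290, A = 145.
Then Σ (x_i + x_{i+1})·c_i = 7130, so x̄ = 7130 / (6·145) = 713/87.

713/87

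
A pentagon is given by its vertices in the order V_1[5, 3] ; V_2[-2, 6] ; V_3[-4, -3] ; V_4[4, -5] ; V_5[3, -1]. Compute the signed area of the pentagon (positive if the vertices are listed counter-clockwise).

Σ = (36) + (30) + (32) + (11) + (14) = 123
Signed area = Σ/2 = 61.5 (positive ⇒ counter-clockwise traversal).

61.5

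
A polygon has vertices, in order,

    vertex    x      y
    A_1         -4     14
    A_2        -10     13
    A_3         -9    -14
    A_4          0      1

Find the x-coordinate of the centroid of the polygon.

-605/102

Apply the surveyor's formula. First the cross-terms c_i = x_i·y_{i+1} − x_{i+1}·y_i:
  88, 257, -9, 4  ⇒  2A = 340, A = 170.
Then Σ (x_i + x_{i+1})·c_i = -6050, so x̄ = -6050 / (6·170) = -605/102.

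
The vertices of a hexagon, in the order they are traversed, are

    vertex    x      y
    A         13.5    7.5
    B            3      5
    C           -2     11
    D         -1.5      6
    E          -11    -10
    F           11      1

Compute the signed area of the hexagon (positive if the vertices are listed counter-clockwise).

170.75

Apply the surveyor's formula: 2A = Σ (x_i·y_{i+1} − x_{i+1}·y_i), indices taken mod 6.
Cross-terms: 45, 43, 4.5, 81, 99, 69  ⇒  Σ = 341.5
Signed area = Σ/2 = 170.75 (positive ⇒ counter-clockwise traversal).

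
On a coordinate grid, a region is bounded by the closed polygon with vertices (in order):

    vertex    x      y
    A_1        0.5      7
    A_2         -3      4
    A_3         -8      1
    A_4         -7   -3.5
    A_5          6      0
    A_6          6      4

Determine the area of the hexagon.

Cross-terms: 23, 29, 35, 21, 24, 40  ⇒  Σ = 172
Area = |Σ|/2 = 86.

86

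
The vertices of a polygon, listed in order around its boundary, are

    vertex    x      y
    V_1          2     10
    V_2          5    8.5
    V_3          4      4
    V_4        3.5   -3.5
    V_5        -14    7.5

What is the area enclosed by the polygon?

126.375

Cross-terms: -33, -14, -28, -22.75, -155  ⇒  Σ = -252.75
Area = |Σ|/2 = 126.375.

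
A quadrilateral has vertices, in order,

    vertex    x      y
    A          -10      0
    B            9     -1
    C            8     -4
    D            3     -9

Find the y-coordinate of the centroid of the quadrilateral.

-215/63

Apply Gauss's area formula. First the cross-terms c_i = x_i·y_{i+1} − x_{i+1}·y_i:
  10, -28, -60, -90  ⇒  2A = -168, A = -84.
Then Σ (y_i + y_{i+1})·c_i = 1720, so ȳ = 1720 / (6·(-84)) = -215/63.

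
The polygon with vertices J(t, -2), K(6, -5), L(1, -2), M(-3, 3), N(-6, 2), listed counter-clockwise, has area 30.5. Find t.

-5

The doubled signed area Σ (x_i y_{i+1} − x_{i+1} y_i) is linear in t.
With t=0 it equals 26; the coefficient of t is -7 (from the two edges through J).
So -7·t + 26 = 2·30.5 = 61 ⇒ t = -5.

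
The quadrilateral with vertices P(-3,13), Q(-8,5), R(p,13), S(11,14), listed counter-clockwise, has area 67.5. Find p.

12

Write out the shoelace sum; only the two edges meeting at R involve p:
2·Area = [((-8)·13 − p·5) + (p·14 − 11·13)] + 274
       = 9·p + 27 = 135
⇒ p = 12.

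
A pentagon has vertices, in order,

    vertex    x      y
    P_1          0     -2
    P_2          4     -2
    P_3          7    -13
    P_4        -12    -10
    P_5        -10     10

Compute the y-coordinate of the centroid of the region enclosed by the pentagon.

Apply the shoelace (surveyor's) formula. First the cross-terms c_i = x_i·y_{i+1} − x_{i+1}·y_i:
  8, -38, -226, -220, 20  ⇒  2A = -456, A = -228.
Then Σ (y_i + y_{i+1})·c_i = 5896, so ȳ = 5896 / (6·(-228)) = -737/171.

-737/171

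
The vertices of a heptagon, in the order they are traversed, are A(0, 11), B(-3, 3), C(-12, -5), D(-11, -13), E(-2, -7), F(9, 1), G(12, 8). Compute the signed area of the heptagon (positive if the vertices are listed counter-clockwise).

Apply the shoelace formula: 2A = Σ (x_i·y_{i+1} − x_{i+1}·y_i), indices taken mod 7.
Cross-terms: 33, 51, 101, 51, 61, 60, 132  ⇒  Σ = 489
Signed area = Σ/2 = 244.5 (positive ⇒ counter-clockwise traversal).

244.5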